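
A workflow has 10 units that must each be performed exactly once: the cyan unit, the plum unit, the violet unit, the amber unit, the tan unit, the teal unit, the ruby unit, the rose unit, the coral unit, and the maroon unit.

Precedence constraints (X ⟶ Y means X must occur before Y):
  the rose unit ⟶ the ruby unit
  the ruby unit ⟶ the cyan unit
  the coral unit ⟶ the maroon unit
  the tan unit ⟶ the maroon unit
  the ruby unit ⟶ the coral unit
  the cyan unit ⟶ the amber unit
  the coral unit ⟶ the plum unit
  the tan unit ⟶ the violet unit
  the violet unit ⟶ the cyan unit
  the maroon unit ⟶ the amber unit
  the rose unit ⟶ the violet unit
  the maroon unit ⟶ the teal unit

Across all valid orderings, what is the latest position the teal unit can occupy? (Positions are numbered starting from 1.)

10

No constraint forces any unit after the teal unit, so it can be placed last, in position 10.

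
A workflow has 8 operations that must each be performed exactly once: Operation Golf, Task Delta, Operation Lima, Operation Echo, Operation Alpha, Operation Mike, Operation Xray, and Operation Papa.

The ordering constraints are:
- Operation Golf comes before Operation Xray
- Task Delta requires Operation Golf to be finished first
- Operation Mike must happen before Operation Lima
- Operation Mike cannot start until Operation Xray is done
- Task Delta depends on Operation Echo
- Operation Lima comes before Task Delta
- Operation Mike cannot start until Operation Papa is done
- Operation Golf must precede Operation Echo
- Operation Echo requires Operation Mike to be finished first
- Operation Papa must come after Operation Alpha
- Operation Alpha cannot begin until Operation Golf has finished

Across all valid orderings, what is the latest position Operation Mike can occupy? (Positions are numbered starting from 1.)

Every operation that must follow Operation Mike has to come after it. Tracing all chains starting from Operation Mike, those operations are: Task Delta, Operation Lima, Operation Echo — 3 in total.
So at least 3 operations follow Operation Mike, putting Operation Mike no later than position 5. That position is achievable by scheduling everything else first.

5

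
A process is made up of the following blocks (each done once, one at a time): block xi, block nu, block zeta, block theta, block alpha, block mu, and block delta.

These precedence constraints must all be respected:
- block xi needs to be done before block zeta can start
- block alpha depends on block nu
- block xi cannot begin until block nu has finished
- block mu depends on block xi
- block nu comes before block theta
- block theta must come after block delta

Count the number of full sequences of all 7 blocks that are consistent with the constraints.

The blocks with no prerequisites are block nu, block delta; any of them can be placed first.
Systematically extending each partial ordering one block at a time and counting, there are 160 complete orderings.

160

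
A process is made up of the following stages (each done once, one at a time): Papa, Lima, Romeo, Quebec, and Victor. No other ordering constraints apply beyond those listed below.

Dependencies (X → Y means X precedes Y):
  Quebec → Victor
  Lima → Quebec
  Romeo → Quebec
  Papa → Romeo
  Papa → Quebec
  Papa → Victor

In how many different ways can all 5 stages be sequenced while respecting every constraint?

3

The stages with no prerequisites are Papa, Lima; any of them can be placed first.
Counting all ways to extend the partial order to a total order gives 3.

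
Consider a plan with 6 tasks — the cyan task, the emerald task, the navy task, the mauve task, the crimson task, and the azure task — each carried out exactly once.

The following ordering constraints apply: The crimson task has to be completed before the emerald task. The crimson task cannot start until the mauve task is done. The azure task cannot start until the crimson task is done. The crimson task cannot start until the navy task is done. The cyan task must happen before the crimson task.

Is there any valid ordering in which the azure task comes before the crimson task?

No

The constraints give a chain the crimson task → the azure task, which forces the crimson task before the azure task.
Hence the azure task can never be scheduled before the crimson task.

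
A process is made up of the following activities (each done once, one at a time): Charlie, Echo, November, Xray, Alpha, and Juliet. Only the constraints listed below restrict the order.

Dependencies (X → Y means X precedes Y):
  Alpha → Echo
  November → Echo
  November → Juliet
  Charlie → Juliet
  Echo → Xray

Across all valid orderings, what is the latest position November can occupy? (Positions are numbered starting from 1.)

Every activity that must follow November has to come after it. Tracing all chains starting from November, those activities are: Echo, Xray, Juliet — 3 in total.
With 3 mandatory successors out of 6 activities total, the latest slot for November is 6−3 = 3, and it's reachable by doing all non-successors before November.

3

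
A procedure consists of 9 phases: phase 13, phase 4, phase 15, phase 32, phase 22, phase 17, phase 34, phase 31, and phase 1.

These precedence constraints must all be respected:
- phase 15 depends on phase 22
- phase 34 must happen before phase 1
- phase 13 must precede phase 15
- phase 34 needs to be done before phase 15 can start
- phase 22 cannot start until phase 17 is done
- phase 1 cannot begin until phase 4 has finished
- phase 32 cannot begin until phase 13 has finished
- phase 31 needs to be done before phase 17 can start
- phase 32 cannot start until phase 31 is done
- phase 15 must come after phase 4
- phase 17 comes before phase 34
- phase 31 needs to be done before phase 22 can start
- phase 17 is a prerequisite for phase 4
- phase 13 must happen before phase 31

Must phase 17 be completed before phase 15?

Tracing the constraints gives a chain: phase 17 → phase 4 → phase 15.
So phase 17 must precede phase 15 in any valid ordering.

Yes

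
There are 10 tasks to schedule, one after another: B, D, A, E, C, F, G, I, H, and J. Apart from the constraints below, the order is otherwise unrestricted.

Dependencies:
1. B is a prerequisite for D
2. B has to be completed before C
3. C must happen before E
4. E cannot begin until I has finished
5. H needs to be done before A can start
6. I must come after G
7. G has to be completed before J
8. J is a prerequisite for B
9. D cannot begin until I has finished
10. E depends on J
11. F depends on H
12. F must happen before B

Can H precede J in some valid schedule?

Yes

Nothing in the constraints forces J before H — there is no chain from J to H.
That means at least one valid schedule has H before J.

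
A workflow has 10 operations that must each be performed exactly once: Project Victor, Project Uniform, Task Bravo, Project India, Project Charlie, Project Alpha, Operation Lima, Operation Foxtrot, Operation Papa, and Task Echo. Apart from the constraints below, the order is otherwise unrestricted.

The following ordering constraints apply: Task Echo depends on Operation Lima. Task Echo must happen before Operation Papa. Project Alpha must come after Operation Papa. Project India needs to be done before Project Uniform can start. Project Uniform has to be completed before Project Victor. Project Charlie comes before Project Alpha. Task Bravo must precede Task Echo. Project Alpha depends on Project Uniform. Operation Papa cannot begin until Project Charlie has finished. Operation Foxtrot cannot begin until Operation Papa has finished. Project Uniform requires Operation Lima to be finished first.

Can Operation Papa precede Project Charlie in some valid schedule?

The constraints give a chain Project Charlie → Operation Papa, which forces Project Charlie before Operation Papa.
So no valid ordering can have Operation Papa before Project Charlie.

No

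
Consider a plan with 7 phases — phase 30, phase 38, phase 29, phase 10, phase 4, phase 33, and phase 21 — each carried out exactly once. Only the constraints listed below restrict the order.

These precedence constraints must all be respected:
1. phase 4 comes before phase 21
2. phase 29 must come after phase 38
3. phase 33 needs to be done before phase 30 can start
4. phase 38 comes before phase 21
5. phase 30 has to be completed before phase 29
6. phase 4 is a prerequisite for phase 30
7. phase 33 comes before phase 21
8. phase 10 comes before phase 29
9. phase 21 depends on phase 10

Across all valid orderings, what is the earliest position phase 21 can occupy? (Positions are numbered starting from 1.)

Every phase that must precede phase 21 has to come before it. Tracing all chains that end at phase 21, those phases are: phase 38, phase 10, phase 4, phase 33 — 4 in total.
So at minimum 4 phases come before phase 21, putting phase 21 no earlier than position 5. That position is achievable by scheduling exactly those predecessors first.

5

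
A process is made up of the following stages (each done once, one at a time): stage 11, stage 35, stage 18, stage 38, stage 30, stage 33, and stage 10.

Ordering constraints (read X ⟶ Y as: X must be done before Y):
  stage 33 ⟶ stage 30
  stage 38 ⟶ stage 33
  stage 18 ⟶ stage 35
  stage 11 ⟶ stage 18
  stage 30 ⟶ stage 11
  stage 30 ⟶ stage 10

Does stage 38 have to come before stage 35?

There is a constraint chain stage 38 → stage 33 → stage 30 → stage 11 → stage 18 → stage 35.
That forces stage 38 before stage 35 in every valid schedule.

Yes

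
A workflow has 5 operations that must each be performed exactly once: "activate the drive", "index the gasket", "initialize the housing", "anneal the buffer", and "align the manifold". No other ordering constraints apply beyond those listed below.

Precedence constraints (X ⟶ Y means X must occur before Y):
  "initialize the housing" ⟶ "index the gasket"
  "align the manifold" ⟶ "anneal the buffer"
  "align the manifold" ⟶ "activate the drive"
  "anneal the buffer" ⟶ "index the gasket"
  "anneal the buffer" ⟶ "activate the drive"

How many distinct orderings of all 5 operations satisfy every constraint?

7

The operations with no prerequisites are "initialize the housing", "align the manifold"; any of them can be placed first.
Counting all ways to extend the partial order to a total order gives 7.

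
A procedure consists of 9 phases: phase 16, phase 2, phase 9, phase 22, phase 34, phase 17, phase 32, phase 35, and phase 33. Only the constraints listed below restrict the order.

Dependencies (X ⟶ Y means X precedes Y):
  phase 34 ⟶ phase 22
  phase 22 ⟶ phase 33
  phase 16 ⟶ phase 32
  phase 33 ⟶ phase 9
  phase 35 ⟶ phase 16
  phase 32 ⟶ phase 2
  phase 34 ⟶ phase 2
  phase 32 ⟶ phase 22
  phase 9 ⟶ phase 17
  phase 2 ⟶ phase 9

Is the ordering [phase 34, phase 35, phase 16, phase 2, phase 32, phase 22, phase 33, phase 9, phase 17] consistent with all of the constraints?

In the proposed order, phase 2 appears before phase 32.
But one of the constraints requires phase 32 before phase 2, so this ordering violates it.

No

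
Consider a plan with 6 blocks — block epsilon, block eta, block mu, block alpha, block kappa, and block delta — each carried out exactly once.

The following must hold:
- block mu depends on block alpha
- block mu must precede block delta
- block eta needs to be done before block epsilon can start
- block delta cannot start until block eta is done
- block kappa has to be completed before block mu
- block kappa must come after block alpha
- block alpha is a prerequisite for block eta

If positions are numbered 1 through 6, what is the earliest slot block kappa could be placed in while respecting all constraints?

The only block forced before block kappa (directly or transitively) is block alpha.
With 1 mandatory predecessor, the earliest block kappa can sit is position 1+1 = 2, and placing just that one first achieves it.

2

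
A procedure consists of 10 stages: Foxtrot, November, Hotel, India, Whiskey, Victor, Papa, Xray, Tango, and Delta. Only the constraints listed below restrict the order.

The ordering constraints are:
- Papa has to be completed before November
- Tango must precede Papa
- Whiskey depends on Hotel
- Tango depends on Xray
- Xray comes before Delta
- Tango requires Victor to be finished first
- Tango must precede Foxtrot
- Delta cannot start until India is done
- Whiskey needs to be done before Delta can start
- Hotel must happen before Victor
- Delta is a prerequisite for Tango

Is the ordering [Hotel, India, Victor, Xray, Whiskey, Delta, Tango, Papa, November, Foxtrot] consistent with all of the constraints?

Yes

Every stated constraint is respected: Victor sits at position 3, ahead of Tango at position 7, and each of the other listed pairs likewise has the predecessor earlier in the sequence.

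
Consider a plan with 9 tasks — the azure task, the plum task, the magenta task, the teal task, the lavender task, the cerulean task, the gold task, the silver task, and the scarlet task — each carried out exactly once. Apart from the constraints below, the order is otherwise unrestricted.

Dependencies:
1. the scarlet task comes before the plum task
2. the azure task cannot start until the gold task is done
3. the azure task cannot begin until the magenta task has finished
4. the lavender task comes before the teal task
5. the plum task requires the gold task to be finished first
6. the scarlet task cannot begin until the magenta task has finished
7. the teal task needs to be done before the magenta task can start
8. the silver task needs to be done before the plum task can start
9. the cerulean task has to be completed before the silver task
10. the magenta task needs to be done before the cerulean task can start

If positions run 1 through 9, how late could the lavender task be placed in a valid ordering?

Every task that must follow the lavender task has to come after it. Tracing all chains starting from the lavender task, those tasks are: the azure task, the plum task, the magenta task, the teal task, the cerulean task, the silver task, the scarlet task — 7 in total.
So at least 7 tasks follow the lavender task, putting the lavender task no later than position 2. That position is achievable by scheduling everything else first.

2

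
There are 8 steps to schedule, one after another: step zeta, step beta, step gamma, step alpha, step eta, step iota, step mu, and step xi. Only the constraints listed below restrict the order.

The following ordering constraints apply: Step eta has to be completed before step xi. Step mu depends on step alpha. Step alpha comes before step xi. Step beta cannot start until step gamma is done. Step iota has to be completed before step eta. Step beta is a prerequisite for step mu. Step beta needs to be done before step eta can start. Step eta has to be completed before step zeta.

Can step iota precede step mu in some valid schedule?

Yes

No chain of constraints runs from step mu to step iota, so step mu is not required to come first.
So a valid ordering placing step iota earlier than step mu exists.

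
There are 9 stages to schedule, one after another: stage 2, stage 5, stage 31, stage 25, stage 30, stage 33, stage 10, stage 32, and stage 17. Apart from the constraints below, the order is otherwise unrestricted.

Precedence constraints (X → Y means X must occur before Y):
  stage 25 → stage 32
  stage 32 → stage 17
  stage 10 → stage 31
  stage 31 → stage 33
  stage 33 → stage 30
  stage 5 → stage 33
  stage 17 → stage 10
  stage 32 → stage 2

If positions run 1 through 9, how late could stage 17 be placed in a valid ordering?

Following every chain forward from stage 17, the stages that must come later are stage 31, stage 30, stage 33, stage 10 — 4 of them.
With 4 mandatory successors out of 9 stages total, the latest slot for stage 17 is 9−4 = 5, and it's reachable by doing all non-successors before stage 17.

5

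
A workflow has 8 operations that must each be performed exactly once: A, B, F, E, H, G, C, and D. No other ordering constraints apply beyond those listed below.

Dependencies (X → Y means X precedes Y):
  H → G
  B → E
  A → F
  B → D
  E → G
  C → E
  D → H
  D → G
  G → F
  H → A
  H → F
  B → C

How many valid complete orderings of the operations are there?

16

B is the only operation with nothing required before it, so every ordering starts there.
Counting all ways to extend the partial order to a total order gives 16.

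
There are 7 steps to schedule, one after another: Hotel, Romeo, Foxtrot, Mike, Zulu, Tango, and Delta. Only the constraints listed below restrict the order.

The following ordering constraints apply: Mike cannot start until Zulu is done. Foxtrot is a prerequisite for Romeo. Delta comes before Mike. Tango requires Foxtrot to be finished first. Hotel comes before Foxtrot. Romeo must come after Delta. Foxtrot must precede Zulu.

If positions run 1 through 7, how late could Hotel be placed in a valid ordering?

Every step that must follow Hotel has to come after it. Tracing all chains starting from Hotel, those steps are: Romeo, Foxtrot, Mike, Zulu, Tango — 5 in total.
With 5 mandatory successors out of 7 steps total, the latest slot for Hotel is 7−5 = 2, and it's reachable by doing all non-successors before Hotel.

2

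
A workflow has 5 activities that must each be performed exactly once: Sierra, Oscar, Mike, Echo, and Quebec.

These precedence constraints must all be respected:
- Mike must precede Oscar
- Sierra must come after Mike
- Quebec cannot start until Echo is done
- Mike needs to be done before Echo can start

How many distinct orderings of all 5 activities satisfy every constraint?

12

Mike is the only activity with nothing required before it, so every ordering starts there.
Systematically extending each partial ordering one activity at a time and counting, there are 12 complete orderings.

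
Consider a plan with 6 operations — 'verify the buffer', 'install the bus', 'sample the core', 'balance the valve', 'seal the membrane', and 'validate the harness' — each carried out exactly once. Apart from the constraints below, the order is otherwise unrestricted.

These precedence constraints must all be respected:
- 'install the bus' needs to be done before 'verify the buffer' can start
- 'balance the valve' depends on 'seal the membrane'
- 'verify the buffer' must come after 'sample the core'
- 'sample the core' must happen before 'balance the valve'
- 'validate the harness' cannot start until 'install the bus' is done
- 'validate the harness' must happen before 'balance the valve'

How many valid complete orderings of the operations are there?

37

The operations with no prerequisites are 'install the bus', 'sample the core', 'seal the membrane'; any of them can be placed first.
Counting all ways to extend the partial order to a total order gives 37.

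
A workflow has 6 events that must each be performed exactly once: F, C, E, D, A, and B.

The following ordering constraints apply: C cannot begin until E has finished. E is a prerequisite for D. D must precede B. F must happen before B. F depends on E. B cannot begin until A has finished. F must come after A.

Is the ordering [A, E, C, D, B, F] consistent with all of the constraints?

No

In the proposed order, B appears before F.
That contradicts the constraint that F must precede B.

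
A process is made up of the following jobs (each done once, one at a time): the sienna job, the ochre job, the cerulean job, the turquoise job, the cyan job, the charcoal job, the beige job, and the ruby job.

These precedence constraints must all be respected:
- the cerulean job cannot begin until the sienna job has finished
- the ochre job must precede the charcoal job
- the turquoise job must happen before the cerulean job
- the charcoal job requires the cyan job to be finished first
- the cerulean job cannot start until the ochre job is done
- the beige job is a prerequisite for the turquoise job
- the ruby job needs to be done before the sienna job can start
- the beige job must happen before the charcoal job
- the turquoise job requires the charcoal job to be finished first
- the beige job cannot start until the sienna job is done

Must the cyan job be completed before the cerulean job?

There is a constraint chain the cyan job → the charcoal job → the turquoise job → the cerulean job.
Hence the cyan job necessarily comes before the cerulean job.

Yes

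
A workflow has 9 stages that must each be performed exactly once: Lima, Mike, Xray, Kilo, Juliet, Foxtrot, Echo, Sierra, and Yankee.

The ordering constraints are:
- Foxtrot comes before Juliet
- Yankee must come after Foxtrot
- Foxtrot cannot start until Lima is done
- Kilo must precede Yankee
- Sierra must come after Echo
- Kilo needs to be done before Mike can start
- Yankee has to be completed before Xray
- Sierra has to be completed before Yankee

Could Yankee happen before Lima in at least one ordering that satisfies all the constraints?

No

The constraints give a chain Lima → Foxtrot → Yankee, which forces Lima before Yankee.
Hence Yankee can never be scheduled before Lima.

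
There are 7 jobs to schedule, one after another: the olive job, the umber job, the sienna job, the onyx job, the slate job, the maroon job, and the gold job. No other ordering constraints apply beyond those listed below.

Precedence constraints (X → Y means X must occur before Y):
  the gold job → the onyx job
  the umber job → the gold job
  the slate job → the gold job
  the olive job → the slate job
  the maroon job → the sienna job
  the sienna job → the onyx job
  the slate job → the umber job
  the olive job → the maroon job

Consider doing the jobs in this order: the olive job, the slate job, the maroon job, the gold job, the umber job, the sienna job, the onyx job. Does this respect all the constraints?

No

The sequence places the gold job ahead of the umber job.
That contradicts the constraint that the umber job must precede the gold job.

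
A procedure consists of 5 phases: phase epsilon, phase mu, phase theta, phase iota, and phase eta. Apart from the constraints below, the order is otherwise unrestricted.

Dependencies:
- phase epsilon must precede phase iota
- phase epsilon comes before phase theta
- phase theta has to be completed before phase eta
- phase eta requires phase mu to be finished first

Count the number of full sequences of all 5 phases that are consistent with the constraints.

2 phases have no prerequisites (phase epsilon, phase mu), so any of them could come first.
Enumerating by repeatedly choosing an available phase (one whose prerequisites are all placed) gives 11 distinct complete orderings.

11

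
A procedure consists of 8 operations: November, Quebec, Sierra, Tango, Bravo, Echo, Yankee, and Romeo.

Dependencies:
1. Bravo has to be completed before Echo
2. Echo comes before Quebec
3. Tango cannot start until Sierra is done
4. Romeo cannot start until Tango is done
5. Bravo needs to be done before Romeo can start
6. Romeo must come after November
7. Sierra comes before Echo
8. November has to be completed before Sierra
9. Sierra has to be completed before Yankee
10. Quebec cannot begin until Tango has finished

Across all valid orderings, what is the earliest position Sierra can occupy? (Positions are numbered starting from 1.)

2

The only operation forced before Sierra (directly or transitively) is November.
With 1 mandatory predecessor, the earliest Sierra can sit is position 1+1 = 2, and placing just that one first achieves it.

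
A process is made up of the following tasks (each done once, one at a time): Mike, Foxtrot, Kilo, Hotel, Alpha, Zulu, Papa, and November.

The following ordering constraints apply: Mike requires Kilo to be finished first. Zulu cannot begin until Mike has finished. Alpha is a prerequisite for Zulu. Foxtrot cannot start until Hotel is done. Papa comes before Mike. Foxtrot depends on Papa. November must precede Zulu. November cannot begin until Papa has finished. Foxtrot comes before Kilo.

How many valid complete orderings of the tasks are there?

3 tasks have no prerequisites (Hotel, Alpha, Papa), so any of them could come first.
Systematically extending each partial ordering one task at a time and counting, there are 63 complete orderings.

63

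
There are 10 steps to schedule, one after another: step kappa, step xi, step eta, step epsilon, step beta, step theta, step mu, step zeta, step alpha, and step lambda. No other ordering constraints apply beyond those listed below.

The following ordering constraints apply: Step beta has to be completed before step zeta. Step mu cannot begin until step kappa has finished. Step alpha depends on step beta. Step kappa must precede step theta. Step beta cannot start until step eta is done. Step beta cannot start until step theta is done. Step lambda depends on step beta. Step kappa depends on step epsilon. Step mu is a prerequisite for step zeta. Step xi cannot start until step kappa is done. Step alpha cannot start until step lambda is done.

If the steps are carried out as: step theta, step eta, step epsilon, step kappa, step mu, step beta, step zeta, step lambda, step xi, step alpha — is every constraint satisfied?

No

In the proposed order, step theta appears before step kappa.
But one of the constraints requires step kappa before step theta, so this ordering violates it.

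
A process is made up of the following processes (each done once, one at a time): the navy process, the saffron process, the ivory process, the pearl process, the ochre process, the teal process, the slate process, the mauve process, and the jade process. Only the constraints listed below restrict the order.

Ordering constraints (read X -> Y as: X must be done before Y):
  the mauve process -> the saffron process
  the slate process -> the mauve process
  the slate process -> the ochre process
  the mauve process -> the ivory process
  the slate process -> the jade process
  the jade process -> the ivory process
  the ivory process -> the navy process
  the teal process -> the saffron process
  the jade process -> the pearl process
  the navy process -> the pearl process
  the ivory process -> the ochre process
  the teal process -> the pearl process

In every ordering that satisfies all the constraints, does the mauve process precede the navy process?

Yes

Following the dependencies: the mauve process → the ivory process → the navy process.
That forces the mauve process before the navy process in every valid schedule.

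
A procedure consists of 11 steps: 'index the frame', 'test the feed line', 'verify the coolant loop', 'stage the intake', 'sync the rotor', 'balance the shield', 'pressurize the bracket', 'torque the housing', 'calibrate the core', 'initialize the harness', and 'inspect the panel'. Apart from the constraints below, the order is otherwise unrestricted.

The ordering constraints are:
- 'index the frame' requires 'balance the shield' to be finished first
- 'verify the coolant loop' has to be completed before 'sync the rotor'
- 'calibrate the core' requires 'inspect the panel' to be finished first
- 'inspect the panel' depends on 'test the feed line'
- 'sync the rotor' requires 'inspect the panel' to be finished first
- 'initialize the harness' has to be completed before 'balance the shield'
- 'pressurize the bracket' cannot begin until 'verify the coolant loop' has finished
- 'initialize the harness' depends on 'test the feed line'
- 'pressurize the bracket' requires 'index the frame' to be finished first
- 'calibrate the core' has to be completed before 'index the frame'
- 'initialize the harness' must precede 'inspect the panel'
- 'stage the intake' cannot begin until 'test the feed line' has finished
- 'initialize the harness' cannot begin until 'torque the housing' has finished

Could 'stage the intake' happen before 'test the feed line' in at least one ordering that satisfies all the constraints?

There is a dependency chain 'test the feed line' → 'stage the intake', so 'stage the intake' always comes after 'test the feed line'.
Hence 'stage the intake' can never be scheduled before 'test the feed line'.

No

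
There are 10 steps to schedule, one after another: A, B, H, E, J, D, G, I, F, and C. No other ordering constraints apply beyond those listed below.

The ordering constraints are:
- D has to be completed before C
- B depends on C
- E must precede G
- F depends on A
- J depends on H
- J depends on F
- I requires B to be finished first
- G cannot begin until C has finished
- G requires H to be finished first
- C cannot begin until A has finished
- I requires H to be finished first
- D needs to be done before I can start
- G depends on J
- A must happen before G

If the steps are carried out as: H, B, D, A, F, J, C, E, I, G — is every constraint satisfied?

No

The sequence places B ahead of C.
But one of the constraints requires C before B, so this ordering violates it.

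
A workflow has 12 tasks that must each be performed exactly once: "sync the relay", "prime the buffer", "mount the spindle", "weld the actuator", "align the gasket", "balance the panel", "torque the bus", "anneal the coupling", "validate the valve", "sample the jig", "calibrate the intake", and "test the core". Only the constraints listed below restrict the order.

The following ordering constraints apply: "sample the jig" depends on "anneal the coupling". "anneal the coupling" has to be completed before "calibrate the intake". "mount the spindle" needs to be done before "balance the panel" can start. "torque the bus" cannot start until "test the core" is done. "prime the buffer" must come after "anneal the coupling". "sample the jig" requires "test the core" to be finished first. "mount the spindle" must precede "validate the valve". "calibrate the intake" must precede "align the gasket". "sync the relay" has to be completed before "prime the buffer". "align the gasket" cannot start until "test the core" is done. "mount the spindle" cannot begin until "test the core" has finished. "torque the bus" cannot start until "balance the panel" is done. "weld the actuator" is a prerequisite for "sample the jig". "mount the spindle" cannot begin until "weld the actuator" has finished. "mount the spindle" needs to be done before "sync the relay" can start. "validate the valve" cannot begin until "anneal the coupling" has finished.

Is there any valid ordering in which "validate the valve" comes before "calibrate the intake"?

Yes

Nothing in the constraints forces "calibrate the intake" before "validate the valve" — there is no chain from "calibrate the intake" to "validate the valve".
So a valid ordering placing "validate the valve" earlier than "calibrate the intake" exists.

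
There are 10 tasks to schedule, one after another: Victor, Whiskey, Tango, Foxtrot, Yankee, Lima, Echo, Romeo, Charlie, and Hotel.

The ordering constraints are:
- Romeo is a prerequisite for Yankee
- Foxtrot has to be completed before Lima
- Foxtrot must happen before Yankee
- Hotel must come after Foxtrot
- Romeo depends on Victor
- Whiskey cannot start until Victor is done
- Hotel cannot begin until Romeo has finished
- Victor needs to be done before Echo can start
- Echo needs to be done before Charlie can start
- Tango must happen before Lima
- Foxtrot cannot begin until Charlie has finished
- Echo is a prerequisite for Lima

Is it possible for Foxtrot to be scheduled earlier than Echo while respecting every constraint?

No

Following Echo → Charlie → Foxtrot, Echo must precede Foxtrot in every valid ordering.
Hence Foxtrot can never be scheduled before Echo.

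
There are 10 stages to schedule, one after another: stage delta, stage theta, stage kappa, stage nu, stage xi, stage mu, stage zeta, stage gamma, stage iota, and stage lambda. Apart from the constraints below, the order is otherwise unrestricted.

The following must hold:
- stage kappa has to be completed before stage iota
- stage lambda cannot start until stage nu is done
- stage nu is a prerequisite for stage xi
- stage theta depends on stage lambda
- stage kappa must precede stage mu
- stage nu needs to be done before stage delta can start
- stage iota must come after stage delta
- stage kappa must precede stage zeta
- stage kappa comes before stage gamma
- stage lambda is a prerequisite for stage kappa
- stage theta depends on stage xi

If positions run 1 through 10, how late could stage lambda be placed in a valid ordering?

4

The stages that are forced after stage lambda, directly or by a chain of constraints, are stage theta, stage kappa, stage mu, stage zeta, stage gamma, stage iota. That's 6 stages.
So at least 6 stages follow stage lambda, putting stage lambda no later than position 4. That position is achievable by scheduling everything else first.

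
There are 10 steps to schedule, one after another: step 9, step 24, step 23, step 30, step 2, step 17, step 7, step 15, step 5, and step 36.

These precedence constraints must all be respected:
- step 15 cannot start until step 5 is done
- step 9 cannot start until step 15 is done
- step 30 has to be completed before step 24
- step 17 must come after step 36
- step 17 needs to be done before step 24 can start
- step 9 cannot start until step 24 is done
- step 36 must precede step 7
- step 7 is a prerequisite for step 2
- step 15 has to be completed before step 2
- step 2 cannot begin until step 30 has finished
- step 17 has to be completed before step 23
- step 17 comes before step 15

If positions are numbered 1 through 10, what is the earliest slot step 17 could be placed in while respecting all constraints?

2

Working backwards through the constraints from step 17, its only required predecessor is step 36.
So at minimum 1 step comes before step 17, putting step 17 no earlier than position 2. That position is achievable by scheduling exactly that predecessor first.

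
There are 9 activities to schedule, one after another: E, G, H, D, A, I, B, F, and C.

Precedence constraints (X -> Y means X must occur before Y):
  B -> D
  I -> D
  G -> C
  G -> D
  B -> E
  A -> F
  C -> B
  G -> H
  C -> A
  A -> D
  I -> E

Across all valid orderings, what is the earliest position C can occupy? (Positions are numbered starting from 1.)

The only activity forced before C (directly or transitively) is G.
So at minimum 1 activity comes before C, putting C no earlier than position 2. That position is achievable by scheduling exactly that predecessor first.

2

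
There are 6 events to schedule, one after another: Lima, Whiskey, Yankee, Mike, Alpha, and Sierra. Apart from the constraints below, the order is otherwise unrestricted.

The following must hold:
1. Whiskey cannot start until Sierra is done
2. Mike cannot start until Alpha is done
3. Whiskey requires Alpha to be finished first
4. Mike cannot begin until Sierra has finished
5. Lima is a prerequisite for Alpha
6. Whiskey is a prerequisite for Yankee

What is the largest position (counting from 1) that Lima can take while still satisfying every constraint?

2

Every event that must follow Lima has to come after it. Tracing all chains starting from Lima, those events are: Whiskey, Yankee, Mike, Alpha — 4 in total.
So at least 4 events follow Lima, putting Lima no later than position 2. That position is achievable by scheduling everything else first.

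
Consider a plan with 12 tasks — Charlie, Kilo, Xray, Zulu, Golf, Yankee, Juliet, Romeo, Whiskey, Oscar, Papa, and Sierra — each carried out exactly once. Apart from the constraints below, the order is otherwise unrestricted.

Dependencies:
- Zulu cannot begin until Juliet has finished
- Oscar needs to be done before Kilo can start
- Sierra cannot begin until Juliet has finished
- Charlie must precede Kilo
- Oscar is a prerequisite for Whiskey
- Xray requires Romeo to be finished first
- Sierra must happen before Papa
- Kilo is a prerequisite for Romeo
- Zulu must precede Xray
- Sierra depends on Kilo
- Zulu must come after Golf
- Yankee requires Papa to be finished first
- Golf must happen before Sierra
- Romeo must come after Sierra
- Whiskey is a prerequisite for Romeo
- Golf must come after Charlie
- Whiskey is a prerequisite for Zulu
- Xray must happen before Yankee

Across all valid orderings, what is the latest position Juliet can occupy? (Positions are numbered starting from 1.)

Every task that must follow Juliet has to come after it. Tracing all chains starting from Juliet, those tasks are: Xray, Zulu, Yankee, Romeo, Papa, Sierra — 6 in total.
So at least 6 tasks follow Juliet, putting Juliet no later than position 6. That position is achievable by scheduling everything else first.

6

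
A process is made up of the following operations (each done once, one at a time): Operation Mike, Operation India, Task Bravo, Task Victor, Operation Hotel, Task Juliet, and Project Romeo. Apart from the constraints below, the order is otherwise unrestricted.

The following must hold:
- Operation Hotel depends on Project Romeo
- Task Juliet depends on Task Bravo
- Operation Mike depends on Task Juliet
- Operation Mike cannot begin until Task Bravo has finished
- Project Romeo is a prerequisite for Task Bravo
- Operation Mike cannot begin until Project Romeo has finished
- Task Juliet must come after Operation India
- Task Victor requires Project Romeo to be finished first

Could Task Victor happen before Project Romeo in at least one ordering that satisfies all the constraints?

The constraints give a chain Project Romeo → Task Victor, which forces Project Romeo before Task Victor.
Hence Task Victor can never be scheduled before Project Romeo.

No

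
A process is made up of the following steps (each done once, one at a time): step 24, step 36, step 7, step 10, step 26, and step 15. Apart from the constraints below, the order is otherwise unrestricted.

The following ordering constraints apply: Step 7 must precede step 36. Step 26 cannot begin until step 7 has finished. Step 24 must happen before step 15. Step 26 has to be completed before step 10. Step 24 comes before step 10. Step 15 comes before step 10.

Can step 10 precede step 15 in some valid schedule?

There is a dependency chain step 15 → step 10, so step 10 always comes after step 15.
So no valid ordering can have step 10 before step 15.

No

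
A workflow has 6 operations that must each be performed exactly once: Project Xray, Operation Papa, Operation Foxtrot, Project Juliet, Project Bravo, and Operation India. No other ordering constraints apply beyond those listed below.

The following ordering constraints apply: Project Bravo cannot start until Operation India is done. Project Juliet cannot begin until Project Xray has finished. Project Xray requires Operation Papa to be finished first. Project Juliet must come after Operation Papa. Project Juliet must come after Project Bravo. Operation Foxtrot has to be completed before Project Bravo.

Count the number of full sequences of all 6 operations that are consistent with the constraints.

20

3 operations have no prerequisites (Operation Papa, Operation Foxtrot, Operation India), so any of them could come first.
Systematically extending each partial ordering one operation at a time and counting, there are 20 complete orderings.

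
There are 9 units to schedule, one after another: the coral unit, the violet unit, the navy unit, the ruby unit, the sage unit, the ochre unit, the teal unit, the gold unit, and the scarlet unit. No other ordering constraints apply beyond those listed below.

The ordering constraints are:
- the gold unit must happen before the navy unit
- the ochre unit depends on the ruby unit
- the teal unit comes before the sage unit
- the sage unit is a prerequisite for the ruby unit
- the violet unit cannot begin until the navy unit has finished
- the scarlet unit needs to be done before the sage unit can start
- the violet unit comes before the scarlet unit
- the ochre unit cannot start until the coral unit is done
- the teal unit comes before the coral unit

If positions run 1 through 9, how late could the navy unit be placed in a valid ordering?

4

Every unit that must follow the navy unit has to come after it. Tracing all chains starting from the navy unit, those units are: the violet unit, the ruby unit, the sage unit, the ochre unit, the scarlet unit — 5 in total.
So at least 5 units follow the navy unit, putting the navy unit no later than position 4. That position is achievable by scheduling everything else first.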